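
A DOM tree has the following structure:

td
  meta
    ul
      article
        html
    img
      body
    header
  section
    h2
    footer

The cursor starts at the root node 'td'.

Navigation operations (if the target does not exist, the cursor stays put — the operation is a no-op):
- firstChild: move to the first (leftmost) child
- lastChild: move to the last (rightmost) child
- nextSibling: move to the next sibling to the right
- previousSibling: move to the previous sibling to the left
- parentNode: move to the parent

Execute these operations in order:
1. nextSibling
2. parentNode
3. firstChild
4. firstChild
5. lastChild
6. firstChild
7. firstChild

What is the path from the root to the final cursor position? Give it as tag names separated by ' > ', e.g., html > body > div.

After 1 (nextSibling): td (no-op, stayed)
After 2 (parentNode): td (no-op, stayed)
After 3 (firstChild): meta
After 4 (firstChild): ul
After 5 (lastChild): article
After 6 (firstChild): html
After 7 (firstChild): html (no-op, stayed)

Answer: td > meta > ul > article > html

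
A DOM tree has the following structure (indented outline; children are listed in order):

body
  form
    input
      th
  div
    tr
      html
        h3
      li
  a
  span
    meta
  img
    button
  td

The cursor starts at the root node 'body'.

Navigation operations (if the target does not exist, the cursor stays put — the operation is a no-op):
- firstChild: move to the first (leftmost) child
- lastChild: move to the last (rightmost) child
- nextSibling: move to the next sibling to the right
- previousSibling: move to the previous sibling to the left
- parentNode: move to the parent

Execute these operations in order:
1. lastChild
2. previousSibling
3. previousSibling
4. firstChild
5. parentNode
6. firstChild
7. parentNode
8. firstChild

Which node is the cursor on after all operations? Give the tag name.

After 1 (lastChild): td
After 2 (previousSibling): img
After 3 (previousSibling): span
After 4 (firstChild): meta
After 5 (parentNode): span
After 6 (firstChild): meta
After 7 (parentNode): span
After 8 (firstChild): meta

Answer: meta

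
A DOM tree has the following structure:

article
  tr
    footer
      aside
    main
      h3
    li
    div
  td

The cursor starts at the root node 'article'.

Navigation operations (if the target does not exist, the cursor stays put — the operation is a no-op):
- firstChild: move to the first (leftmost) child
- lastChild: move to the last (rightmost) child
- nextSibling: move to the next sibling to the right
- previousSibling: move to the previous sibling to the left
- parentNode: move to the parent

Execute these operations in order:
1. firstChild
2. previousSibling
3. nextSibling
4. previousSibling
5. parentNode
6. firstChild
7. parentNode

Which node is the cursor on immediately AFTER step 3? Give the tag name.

Answer: td

Derivation:
After 1 (firstChild): tr
After 2 (previousSibling): tr (no-op, stayed)
After 3 (nextSibling): td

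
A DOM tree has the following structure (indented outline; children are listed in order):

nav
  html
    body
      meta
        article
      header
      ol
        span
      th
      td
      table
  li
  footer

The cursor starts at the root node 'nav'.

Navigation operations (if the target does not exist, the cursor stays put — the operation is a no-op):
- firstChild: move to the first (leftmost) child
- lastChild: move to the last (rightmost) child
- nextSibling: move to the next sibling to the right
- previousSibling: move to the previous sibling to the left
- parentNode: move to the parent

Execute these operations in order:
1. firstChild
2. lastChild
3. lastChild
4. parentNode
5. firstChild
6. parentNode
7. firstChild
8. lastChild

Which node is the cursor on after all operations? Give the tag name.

Answer: article

Derivation:
After 1 (firstChild): html
After 2 (lastChild): body
After 3 (lastChild): table
After 4 (parentNode): body
After 5 (firstChild): meta
After 6 (parentNode): body
After 7 (firstChild): meta
After 8 (lastChild): article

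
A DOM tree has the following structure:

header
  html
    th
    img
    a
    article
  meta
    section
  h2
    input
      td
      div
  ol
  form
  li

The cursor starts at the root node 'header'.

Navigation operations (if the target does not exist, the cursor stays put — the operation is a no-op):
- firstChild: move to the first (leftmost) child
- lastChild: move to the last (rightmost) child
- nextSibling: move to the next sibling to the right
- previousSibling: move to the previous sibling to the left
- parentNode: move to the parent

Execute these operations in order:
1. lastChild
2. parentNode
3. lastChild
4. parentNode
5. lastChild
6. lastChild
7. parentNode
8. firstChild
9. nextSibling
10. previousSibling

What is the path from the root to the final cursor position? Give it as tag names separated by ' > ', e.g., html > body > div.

After 1 (lastChild): li
After 2 (parentNode): header
After 3 (lastChild): li
After 4 (parentNode): header
After 5 (lastChild): li
After 6 (lastChild): li (no-op, stayed)
After 7 (parentNode): header
After 8 (firstChild): html
After 9 (nextSibling): meta
After 10 (previousSibling): html

Answer: header > html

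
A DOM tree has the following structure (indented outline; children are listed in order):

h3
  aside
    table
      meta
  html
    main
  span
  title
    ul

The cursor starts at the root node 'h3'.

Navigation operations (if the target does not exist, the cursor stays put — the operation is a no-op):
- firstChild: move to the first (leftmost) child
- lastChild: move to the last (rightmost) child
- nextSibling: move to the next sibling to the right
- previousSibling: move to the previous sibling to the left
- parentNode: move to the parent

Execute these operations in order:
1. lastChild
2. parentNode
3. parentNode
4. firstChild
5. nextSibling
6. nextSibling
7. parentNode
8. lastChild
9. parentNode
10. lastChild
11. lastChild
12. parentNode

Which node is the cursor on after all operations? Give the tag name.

After 1 (lastChild): title
After 2 (parentNode): h3
After 3 (parentNode): h3 (no-op, stayed)
After 4 (firstChild): aside
After 5 (nextSibling): html
After 6 (nextSibling): span
After 7 (parentNode): h3
After 8 (lastChild): title
After 9 (parentNode): h3
After 10 (lastChild): title
After 11 (lastChild): ul
After 12 (parentNode): title

Answer: title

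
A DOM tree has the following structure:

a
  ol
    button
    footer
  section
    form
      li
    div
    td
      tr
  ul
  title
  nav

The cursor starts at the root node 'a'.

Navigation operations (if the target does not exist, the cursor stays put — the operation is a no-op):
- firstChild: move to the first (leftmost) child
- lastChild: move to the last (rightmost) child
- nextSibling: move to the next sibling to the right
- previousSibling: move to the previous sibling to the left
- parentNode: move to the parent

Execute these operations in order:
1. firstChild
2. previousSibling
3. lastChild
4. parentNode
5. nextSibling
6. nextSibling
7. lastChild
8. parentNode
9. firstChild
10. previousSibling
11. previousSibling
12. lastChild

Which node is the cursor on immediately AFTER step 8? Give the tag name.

After 1 (firstChild): ol
After 2 (previousSibling): ol (no-op, stayed)
After 3 (lastChild): footer
After 4 (parentNode): ol
After 5 (nextSibling): section
After 6 (nextSibling): ul
After 7 (lastChild): ul (no-op, stayed)
After 8 (parentNode): a

Answer: a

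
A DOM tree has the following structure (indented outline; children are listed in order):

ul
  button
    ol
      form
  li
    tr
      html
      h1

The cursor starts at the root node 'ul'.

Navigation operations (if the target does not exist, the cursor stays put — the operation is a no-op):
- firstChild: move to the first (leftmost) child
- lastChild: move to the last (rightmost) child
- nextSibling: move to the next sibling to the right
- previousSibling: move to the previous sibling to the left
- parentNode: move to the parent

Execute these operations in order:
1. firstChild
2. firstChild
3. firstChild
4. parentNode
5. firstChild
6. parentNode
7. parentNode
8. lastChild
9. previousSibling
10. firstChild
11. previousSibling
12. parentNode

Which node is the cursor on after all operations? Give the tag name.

After 1 (firstChild): button
After 2 (firstChild): ol
After 3 (firstChild): form
After 4 (parentNode): ol
After 5 (firstChild): form
After 6 (parentNode): ol
After 7 (parentNode): button
After 8 (lastChild): ol
After 9 (previousSibling): ol (no-op, stayed)
After 10 (firstChild): form
After 11 (previousSibling): form (no-op, stayed)
After 12 (parentNode): ol

Answer: ol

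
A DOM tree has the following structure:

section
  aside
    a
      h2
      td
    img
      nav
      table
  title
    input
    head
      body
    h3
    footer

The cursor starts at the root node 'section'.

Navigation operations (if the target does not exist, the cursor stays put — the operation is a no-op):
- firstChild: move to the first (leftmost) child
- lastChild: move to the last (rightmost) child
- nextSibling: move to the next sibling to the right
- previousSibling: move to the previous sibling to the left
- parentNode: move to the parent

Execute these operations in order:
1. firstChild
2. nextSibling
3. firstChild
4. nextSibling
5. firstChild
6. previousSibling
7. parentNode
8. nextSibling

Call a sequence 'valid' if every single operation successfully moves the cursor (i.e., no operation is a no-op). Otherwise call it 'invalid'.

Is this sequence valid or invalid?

Answer: invalid

Derivation:
After 1 (firstChild): aside
After 2 (nextSibling): title
After 3 (firstChild): input
After 4 (nextSibling): head
After 5 (firstChild): body
After 6 (previousSibling): body (no-op, stayed)
After 7 (parentNode): head
After 8 (nextSibling): h3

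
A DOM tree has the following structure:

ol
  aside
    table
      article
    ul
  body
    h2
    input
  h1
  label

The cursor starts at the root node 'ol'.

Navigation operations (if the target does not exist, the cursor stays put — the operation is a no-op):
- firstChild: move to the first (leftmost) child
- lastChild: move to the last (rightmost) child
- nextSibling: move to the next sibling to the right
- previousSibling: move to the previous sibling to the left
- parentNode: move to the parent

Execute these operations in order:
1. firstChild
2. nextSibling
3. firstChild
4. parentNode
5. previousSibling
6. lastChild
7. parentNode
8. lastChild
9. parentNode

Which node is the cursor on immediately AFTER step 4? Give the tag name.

After 1 (firstChild): aside
After 2 (nextSibling): body
After 3 (firstChild): h2
After 4 (parentNode): body

Answer: body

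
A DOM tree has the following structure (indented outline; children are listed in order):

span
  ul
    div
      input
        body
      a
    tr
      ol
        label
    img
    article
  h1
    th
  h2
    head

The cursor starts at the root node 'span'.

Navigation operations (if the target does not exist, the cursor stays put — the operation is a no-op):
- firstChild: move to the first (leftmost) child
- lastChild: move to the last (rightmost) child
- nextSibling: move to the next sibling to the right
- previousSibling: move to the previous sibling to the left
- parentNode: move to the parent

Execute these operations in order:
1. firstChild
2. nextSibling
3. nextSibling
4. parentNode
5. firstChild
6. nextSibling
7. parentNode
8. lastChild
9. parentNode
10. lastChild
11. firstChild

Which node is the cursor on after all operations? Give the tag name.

Answer: head

Derivation:
After 1 (firstChild): ul
After 2 (nextSibling): h1
After 3 (nextSibling): h2
After 4 (parentNode): span
After 5 (firstChild): ul
After 6 (nextSibling): h1
After 7 (parentNode): span
After 8 (lastChild): h2
After 9 (parentNode): span
After 10 (lastChild): h2
After 11 (firstChild): head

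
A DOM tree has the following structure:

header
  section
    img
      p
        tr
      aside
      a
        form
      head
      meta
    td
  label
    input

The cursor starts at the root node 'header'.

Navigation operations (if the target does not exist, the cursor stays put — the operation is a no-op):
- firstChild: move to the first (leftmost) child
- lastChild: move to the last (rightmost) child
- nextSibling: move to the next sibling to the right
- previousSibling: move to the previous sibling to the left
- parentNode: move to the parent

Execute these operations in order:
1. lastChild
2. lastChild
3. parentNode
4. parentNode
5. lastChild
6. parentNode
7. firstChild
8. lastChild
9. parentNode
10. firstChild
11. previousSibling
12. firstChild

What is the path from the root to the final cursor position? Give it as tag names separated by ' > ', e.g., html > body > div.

After 1 (lastChild): label
After 2 (lastChild): input
After 3 (parentNode): label
After 4 (parentNode): header
After 5 (lastChild): label
After 6 (parentNode): header
After 7 (firstChild): section
After 8 (lastChild): td
After 9 (parentNode): section
After 10 (firstChild): img
After 11 (previousSibling): img (no-op, stayed)
After 12 (firstChild): p

Answer: header > section > img > p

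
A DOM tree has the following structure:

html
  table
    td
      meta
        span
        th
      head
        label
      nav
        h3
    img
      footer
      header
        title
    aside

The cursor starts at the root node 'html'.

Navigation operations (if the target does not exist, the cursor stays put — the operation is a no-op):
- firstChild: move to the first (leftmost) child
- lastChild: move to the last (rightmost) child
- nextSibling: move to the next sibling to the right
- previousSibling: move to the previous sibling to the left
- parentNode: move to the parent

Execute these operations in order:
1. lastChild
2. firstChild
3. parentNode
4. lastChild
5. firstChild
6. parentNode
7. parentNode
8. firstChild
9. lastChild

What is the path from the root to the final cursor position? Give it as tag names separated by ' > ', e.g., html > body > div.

After 1 (lastChild): table
After 2 (firstChild): td
After 3 (parentNode): table
After 4 (lastChild): aside
After 5 (firstChild): aside (no-op, stayed)
After 6 (parentNode): table
After 7 (parentNode): html
After 8 (firstChild): table
After 9 (lastChild): aside

Answer: html > table > aside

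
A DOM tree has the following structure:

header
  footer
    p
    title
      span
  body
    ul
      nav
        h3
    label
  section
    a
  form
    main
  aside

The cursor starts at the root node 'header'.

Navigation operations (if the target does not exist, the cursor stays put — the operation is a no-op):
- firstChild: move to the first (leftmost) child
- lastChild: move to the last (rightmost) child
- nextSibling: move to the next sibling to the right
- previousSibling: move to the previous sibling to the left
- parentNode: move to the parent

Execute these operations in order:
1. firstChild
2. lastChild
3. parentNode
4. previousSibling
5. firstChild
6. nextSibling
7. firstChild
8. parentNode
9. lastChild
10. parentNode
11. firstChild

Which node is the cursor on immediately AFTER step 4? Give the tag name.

After 1 (firstChild): footer
After 2 (lastChild): title
After 3 (parentNode): footer
After 4 (previousSibling): footer (no-op, stayed)

Answer: footer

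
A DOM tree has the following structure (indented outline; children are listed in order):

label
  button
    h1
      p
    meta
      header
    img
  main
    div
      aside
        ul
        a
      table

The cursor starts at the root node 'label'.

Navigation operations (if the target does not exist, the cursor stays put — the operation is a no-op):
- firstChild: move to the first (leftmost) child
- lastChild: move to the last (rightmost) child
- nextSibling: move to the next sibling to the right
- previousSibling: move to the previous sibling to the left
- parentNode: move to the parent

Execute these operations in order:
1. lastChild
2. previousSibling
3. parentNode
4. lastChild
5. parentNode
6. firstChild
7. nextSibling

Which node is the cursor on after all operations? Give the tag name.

Answer: main

Derivation:
After 1 (lastChild): main
After 2 (previousSibling): button
After 3 (parentNode): label
After 4 (lastChild): main
After 5 (parentNode): label
After 6 (firstChild): button
After 7 (nextSibling): main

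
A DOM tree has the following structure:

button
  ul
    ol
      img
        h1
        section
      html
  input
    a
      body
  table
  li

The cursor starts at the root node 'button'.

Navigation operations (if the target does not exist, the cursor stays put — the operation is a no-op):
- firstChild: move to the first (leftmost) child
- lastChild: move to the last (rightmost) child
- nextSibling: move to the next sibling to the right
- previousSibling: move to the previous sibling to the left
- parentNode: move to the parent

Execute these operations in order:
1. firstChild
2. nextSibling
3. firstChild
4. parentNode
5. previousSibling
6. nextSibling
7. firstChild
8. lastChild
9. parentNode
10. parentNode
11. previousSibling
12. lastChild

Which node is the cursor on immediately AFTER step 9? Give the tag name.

Answer: a

Derivation:
After 1 (firstChild): ul
After 2 (nextSibling): input
After 3 (firstChild): a
After 4 (parentNode): input
After 5 (previousSibling): ul
After 6 (nextSibling): input
After 7 (firstChild): a
After 8 (lastChild): body
After 9 (parentNode): a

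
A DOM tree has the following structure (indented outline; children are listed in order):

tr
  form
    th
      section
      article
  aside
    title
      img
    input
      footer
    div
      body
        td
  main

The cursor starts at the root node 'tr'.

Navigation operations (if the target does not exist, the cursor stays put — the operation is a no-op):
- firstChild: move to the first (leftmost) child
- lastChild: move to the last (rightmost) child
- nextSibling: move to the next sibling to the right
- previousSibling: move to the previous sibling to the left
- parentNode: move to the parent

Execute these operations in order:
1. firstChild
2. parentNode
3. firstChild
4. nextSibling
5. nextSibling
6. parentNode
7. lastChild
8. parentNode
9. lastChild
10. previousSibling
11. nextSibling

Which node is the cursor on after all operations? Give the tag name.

After 1 (firstChild): form
After 2 (parentNode): tr
After 3 (firstChild): form
After 4 (nextSibling): aside
After 5 (nextSibling): main
After 6 (parentNode): tr
After 7 (lastChild): main
After 8 (parentNode): tr
After 9 (lastChild): main
After 10 (previousSibling): aside
After 11 (nextSibling): main

Answer: main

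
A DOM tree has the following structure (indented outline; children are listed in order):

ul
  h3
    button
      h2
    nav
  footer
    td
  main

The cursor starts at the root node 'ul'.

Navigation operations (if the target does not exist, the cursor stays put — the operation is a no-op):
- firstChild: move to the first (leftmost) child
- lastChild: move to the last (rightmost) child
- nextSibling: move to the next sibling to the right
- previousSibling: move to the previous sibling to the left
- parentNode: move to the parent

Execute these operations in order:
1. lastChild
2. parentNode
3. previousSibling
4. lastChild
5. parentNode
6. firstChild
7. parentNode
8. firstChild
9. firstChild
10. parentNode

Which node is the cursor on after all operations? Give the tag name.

After 1 (lastChild): main
After 2 (parentNode): ul
After 3 (previousSibling): ul (no-op, stayed)
After 4 (lastChild): main
After 5 (parentNode): ul
After 6 (firstChild): h3
After 7 (parentNode): ul
After 8 (firstChild): h3
After 9 (firstChild): button
After 10 (parentNode): h3

Answer: h3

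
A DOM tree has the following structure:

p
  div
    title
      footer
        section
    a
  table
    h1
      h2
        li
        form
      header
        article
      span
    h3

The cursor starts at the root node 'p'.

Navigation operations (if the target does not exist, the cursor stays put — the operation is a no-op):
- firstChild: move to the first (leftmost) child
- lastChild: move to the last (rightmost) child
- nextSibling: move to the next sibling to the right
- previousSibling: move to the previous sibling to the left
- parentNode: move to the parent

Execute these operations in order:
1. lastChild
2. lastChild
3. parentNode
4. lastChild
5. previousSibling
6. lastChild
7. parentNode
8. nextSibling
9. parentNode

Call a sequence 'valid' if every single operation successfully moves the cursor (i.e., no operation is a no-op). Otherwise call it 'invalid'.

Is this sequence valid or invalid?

After 1 (lastChild): table
After 2 (lastChild): h3
After 3 (parentNode): table
After 4 (lastChild): h3
After 5 (previousSibling): h1
After 6 (lastChild): span
After 7 (parentNode): h1
After 8 (nextSibling): h3
After 9 (parentNode): table

Answer: valid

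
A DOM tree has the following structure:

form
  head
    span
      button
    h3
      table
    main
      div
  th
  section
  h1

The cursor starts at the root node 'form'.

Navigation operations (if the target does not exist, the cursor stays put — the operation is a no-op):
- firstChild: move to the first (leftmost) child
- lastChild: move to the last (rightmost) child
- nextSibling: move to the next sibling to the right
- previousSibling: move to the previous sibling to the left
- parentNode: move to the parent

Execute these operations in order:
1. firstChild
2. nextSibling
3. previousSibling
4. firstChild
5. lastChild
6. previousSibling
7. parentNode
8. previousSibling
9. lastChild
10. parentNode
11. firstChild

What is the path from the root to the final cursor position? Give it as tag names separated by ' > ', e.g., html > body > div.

Answer: form > head > span > button

Derivation:
After 1 (firstChild): head
After 2 (nextSibling): th
After 3 (previousSibling): head
After 4 (firstChild): span
After 5 (lastChild): button
After 6 (previousSibling): button (no-op, stayed)
After 7 (parentNode): span
After 8 (previousSibling): span (no-op, stayed)
After 9 (lastChild): button
After 10 (parentNode): span
After 11 (firstChild): button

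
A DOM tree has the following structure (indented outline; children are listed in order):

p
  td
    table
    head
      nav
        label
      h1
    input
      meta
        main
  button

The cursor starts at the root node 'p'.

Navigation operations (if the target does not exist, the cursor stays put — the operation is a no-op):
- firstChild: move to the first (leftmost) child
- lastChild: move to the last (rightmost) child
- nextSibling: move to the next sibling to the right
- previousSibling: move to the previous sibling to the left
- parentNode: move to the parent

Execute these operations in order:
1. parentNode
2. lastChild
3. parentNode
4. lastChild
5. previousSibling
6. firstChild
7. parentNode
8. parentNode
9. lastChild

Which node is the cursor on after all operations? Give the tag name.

After 1 (parentNode): p (no-op, stayed)
After 2 (lastChild): button
After 3 (parentNode): p
After 4 (lastChild): button
After 5 (previousSibling): td
After 6 (firstChild): table
After 7 (parentNode): td
After 8 (parentNode): p
After 9 (lastChild): button

Answer: button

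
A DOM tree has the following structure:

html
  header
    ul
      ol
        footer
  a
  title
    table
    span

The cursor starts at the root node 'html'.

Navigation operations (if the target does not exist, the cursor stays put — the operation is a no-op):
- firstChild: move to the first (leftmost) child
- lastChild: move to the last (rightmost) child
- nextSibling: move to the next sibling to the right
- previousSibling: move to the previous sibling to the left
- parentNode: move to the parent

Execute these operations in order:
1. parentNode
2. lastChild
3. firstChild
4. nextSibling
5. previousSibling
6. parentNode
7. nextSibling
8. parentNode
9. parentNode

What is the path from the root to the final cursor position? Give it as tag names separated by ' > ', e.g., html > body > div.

After 1 (parentNode): html (no-op, stayed)
After 2 (lastChild): title
After 3 (firstChild): table
After 4 (nextSibling): span
After 5 (previousSibling): table
After 6 (parentNode): title
After 7 (nextSibling): title (no-op, stayed)
After 8 (parentNode): html
After 9 (parentNode): html (no-op, stayed)

Answer: html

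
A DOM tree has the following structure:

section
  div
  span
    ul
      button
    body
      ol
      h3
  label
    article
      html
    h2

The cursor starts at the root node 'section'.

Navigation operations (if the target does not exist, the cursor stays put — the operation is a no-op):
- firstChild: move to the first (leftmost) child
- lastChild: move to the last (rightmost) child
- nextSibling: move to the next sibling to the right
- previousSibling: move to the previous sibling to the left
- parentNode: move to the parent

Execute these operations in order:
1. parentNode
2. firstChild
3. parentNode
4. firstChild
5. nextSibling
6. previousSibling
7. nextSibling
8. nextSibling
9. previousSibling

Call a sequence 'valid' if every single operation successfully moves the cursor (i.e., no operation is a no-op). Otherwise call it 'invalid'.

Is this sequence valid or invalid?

Answer: invalid

Derivation:
After 1 (parentNode): section (no-op, stayed)
After 2 (firstChild): div
After 3 (parentNode): section
After 4 (firstChild): div
After 5 (nextSibling): span
After 6 (previousSibling): div
After 7 (nextSibling): span
After 8 (nextSibling): label
After 9 (previousSibling): span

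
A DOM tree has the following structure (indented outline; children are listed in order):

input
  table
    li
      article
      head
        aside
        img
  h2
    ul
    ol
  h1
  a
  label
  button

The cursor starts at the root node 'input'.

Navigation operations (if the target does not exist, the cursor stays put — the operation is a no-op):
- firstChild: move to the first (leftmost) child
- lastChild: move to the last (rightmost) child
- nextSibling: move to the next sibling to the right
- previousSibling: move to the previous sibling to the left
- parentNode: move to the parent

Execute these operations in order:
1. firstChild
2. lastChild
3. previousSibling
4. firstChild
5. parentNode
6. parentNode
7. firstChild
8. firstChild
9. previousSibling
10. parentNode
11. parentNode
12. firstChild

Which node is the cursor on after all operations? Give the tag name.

Answer: li

Derivation:
After 1 (firstChild): table
After 2 (lastChild): li
After 3 (previousSibling): li (no-op, stayed)
After 4 (firstChild): article
After 5 (parentNode): li
After 6 (parentNode): table
After 7 (firstChild): li
After 8 (firstChild): article
After 9 (previousSibling): article (no-op, stayed)
After 10 (parentNode): li
After 11 (parentNode): table
After 12 (firstChild): li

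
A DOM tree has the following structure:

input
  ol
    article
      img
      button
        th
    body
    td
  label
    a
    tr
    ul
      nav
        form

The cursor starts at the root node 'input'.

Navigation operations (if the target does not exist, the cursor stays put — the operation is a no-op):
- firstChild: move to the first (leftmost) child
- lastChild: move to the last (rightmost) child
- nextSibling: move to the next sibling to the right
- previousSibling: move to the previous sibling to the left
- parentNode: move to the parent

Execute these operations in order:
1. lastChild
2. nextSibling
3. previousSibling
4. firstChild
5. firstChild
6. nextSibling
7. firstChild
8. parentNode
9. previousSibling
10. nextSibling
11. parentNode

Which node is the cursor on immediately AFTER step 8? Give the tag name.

Answer: button

Derivation:
After 1 (lastChild): label
After 2 (nextSibling): label (no-op, stayed)
After 3 (previousSibling): ol
After 4 (firstChild): article
After 5 (firstChild): img
After 6 (nextSibling): button
After 7 (firstChild): th
After 8 (parentNode): button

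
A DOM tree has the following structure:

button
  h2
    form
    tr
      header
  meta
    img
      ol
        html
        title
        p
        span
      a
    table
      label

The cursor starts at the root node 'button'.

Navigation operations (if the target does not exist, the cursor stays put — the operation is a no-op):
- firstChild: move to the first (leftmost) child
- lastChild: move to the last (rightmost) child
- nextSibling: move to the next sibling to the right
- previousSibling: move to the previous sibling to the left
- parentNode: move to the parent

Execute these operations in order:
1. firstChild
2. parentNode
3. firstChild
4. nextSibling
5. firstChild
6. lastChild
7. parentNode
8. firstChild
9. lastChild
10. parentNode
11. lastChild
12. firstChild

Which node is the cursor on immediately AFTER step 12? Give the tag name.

Answer: span

Derivation:
After 1 (firstChild): h2
After 2 (parentNode): button
After 3 (firstChild): h2
After 4 (nextSibling): meta
After 5 (firstChild): img
After 6 (lastChild): a
After 7 (parentNode): img
After 8 (firstChild): ol
After 9 (lastChild): span
After 10 (parentNode): ol
After 11 (lastChild): span
After 12 (firstChild): span (no-op, stayed)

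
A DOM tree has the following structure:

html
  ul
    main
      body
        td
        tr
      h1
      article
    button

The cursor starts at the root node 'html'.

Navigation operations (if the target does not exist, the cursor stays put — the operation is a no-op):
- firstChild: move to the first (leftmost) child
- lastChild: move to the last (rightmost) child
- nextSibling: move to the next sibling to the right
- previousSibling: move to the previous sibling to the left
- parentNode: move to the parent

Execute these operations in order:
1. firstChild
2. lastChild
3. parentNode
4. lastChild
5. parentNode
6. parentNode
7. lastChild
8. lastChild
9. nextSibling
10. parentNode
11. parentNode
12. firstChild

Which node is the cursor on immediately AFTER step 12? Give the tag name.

After 1 (firstChild): ul
After 2 (lastChild): button
After 3 (parentNode): ul
After 4 (lastChild): button
After 5 (parentNode): ul
After 6 (parentNode): html
After 7 (lastChild): ul
After 8 (lastChild): button
After 9 (nextSibling): button (no-op, stayed)
After 10 (parentNode): ul
After 11 (parentNode): html
After 12 (firstChild): ul

Answer: ul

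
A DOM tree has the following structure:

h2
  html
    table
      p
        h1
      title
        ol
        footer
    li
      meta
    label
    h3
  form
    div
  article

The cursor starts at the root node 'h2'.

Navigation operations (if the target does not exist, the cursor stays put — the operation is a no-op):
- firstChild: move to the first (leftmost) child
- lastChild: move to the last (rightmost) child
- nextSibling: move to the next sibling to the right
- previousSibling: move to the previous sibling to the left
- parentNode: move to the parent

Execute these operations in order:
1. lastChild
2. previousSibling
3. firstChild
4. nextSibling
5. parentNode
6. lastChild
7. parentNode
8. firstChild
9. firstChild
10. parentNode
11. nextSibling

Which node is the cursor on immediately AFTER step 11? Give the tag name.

After 1 (lastChild): article
After 2 (previousSibling): form
After 3 (firstChild): div
After 4 (nextSibling): div (no-op, stayed)
After 5 (parentNode): form
After 6 (lastChild): div
After 7 (parentNode): form
After 8 (firstChild): div
After 9 (firstChild): div (no-op, stayed)
After 10 (parentNode): form
After 11 (nextSibling): article

Answer: article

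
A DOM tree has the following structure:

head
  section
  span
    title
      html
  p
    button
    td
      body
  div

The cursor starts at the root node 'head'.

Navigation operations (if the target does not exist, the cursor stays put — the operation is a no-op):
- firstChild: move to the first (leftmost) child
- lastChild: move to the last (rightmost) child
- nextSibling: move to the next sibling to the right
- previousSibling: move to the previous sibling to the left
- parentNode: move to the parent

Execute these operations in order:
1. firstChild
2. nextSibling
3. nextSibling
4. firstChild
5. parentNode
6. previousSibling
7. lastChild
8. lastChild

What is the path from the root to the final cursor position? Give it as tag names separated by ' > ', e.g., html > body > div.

Answer: head > span > title > html

Derivation:
After 1 (firstChild): section
After 2 (nextSibling): span
After 3 (nextSibling): p
After 4 (firstChild): button
After 5 (parentNode): p
After 6 (previousSibling): span
After 7 (lastChild): title
After 8 (lastChild): html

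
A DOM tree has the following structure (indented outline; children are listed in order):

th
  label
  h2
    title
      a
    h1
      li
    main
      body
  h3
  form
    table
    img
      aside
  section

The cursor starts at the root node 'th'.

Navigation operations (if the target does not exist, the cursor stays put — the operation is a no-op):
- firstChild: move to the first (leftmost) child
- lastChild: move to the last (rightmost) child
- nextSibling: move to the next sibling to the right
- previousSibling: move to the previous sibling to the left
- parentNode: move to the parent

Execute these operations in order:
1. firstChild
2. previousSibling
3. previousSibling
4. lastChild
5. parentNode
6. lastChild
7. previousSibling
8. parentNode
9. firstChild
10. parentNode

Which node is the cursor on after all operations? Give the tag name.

Answer: th

Derivation:
After 1 (firstChild): label
After 2 (previousSibling): label (no-op, stayed)
After 3 (previousSibling): label (no-op, stayed)
After 4 (lastChild): label (no-op, stayed)
After 5 (parentNode): th
After 6 (lastChild): section
After 7 (previousSibling): form
After 8 (parentNode): th
After 9 (firstChild): label
After 10 (parentNode): th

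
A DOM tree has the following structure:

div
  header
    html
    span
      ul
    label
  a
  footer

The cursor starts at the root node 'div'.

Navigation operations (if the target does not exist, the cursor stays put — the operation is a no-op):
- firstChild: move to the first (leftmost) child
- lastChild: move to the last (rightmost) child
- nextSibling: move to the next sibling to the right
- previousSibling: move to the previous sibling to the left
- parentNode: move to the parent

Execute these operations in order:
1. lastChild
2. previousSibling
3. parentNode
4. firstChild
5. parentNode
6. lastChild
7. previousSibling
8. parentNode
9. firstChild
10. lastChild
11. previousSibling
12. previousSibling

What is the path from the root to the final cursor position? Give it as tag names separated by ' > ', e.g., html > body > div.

Answer: div > header > html

Derivation:
After 1 (lastChild): footer
After 2 (previousSibling): a
After 3 (parentNode): div
After 4 (firstChild): header
After 5 (parentNode): div
After 6 (lastChild): footer
After 7 (previousSibling): a
After 8 (parentNode): div
After 9 (firstChild): header
After 10 (lastChild): label
After 11 (previousSibling): span
After 12 (previousSibling): html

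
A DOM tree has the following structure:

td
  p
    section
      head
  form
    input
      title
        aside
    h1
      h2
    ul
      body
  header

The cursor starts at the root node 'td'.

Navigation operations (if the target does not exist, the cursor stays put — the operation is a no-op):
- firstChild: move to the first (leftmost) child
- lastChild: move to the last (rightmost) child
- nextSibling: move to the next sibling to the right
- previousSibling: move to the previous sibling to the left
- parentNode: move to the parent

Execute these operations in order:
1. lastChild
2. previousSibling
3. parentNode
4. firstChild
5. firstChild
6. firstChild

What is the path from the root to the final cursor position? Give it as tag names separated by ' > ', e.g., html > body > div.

Answer: td > p > section > head

Derivation:
After 1 (lastChild): header
After 2 (previousSibling): form
After 3 (parentNode): td
After 4 (firstChild): p
After 5 (firstChild): section
After 6 (firstChild): head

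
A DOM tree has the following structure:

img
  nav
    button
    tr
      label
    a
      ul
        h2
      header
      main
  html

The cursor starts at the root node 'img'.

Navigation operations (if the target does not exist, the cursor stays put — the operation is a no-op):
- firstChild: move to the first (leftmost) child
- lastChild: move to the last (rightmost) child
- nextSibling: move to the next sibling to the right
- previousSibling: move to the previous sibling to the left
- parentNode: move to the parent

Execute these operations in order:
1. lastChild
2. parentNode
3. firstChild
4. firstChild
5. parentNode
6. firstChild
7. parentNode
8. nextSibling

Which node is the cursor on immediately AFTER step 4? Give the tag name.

Answer: button

Derivation:
After 1 (lastChild): html
After 2 (parentNode): img
After 3 (firstChild): nav
After 4 (firstChild): button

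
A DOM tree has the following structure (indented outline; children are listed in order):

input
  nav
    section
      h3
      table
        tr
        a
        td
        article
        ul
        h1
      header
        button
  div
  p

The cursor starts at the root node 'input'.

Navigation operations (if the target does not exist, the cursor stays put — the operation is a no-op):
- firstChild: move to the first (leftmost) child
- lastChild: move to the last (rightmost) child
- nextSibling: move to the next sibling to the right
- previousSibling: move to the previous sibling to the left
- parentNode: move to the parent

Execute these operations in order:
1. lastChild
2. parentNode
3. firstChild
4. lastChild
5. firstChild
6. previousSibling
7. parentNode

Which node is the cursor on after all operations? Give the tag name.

After 1 (lastChild): p
After 2 (parentNode): input
After 3 (firstChild): nav
After 4 (lastChild): section
After 5 (firstChild): h3
After 6 (previousSibling): h3 (no-op, stayed)
After 7 (parentNode): section

Answer: section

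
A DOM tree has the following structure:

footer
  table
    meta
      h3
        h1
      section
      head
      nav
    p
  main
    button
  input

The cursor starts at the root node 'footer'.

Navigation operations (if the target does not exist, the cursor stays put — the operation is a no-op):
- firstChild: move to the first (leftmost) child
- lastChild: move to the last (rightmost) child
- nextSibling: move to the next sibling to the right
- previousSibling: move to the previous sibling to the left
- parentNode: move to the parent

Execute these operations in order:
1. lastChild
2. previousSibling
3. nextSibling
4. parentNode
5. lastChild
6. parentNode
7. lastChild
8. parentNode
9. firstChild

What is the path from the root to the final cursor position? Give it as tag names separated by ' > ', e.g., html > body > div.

Answer: footer > table

Derivation:
After 1 (lastChild): input
After 2 (previousSibling): main
After 3 (nextSibling): input
After 4 (parentNode): footer
After 5 (lastChild): input
After 6 (parentNode): footer
After 7 (lastChild): input
After 8 (parentNode): footer
After 9 (firstChild): table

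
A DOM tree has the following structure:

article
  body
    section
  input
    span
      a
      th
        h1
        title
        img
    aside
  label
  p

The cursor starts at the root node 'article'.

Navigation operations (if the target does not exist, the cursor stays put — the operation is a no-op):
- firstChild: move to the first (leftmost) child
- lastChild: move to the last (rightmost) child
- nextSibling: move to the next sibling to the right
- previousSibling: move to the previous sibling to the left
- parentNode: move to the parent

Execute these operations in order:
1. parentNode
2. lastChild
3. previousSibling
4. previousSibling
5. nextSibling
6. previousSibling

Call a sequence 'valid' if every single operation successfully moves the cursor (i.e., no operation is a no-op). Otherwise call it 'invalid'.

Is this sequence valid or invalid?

Answer: invalid

Derivation:
After 1 (parentNode): article (no-op, stayed)
After 2 (lastChild): p
After 3 (previousSibling): label
After 4 (previousSibling): input
After 5 (nextSibling): label
After 6 (previousSibling): input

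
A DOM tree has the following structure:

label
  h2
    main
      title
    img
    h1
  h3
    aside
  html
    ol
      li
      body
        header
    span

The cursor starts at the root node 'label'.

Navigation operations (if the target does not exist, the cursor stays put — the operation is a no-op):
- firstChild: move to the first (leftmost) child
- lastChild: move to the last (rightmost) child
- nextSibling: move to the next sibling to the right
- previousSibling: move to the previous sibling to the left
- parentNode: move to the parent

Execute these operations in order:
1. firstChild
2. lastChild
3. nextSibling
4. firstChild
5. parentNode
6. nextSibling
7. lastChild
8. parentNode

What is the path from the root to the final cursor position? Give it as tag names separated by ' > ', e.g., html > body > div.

After 1 (firstChild): h2
After 2 (lastChild): h1
After 3 (nextSibling): h1 (no-op, stayed)
After 4 (firstChild): h1 (no-op, stayed)
After 5 (parentNode): h2
After 6 (nextSibling): h3
After 7 (lastChild): aside
After 8 (parentNode): h3

Answer: label > h3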